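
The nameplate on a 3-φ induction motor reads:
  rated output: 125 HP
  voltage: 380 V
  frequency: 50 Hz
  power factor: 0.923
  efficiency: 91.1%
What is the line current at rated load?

168 A

P_out = 125 × 746 = 93250 W
P_in = P_out / η = 93250 / 0.911 = 102360 W
I_L = P_in / (√3·V_L·cosφ) = 102360 / (1.732 × 380 × 0.923) = 168 A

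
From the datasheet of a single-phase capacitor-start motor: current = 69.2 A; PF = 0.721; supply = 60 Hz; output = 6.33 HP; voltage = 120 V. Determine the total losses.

1.27 kW

P_in = V·I·cosφ = 120×69.2×0.721 = 5987 W
P_out = 6.33×746 = 4722 W
Losses = P_in − P_out = 5987 − 4722 = 1265 W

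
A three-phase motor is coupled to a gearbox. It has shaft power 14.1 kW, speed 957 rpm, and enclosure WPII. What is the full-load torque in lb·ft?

ω = 2π × 957/60 = 100.2 rad/s
τ = P/ω = 14100/100.2 = 140.7 N·m
In lb·ft: 140.7/1.356 = 104 lb·ft

104 lb·ft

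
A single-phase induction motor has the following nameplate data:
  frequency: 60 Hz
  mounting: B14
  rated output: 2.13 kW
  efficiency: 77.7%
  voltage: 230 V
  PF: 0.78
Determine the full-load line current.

P_out = 2.13 kW = 2130 W
P_in = P_out / η = 2130 / 0.777 = 2741 W
I = P_in / (V·cosφ) = 2741 / (230 × 0.78) = 15.3 A

15.3 A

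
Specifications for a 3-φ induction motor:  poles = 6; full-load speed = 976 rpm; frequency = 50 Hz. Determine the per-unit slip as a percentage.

2.4 %

n_s = 120f/p = 120×50/6 = 1000 rpm
s = (n_s − n)/n_s = (1000 − 976)/1000 = 0.0240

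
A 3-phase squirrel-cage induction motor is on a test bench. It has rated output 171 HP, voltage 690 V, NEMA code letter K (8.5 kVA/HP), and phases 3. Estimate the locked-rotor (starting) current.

1220 A

S_LR = 8.5 × 171 = 1453.5 kVA
I_LR = S_LR/(√3·V_L) = 1453500/(1.732×690) = 1220 A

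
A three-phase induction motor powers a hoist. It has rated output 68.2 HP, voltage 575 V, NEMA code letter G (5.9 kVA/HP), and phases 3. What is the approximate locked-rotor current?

S_LR = 5.9 × 68.2 = 402.38 kVA
I_LR = S_LR/(√3·V_L) = 402380/(1.732×575) = 404 A

404 A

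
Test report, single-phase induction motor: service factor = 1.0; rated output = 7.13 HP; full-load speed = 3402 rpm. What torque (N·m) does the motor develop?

14.9 N·m

P_out = 7.13 × 746 = 5319 W
ω = 2π × 3402/60 = 356.3 rad/s
τ = P_out/ω = 5319/356.3 = 14.9 N·m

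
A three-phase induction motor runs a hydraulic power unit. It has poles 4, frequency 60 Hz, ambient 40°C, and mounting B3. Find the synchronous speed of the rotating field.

1800 rpm

n_s = 120f/p = 120×60/4 = 1800 rpm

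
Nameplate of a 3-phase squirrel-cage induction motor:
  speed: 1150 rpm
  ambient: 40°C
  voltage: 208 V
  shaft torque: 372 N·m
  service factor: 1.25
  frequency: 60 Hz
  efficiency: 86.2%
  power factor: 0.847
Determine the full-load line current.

ω = 2π×1150/60 = 120.4 rad/s; P_out = τω = 372 × 120.4 = 44789 W
P_in = P_out / η = 44789 / 0.862 = 51959 W
I_L = P_in / (√3·V_L·cosφ) = 51959 / (1.732 × 208 × 0.847) = 170 A

170 A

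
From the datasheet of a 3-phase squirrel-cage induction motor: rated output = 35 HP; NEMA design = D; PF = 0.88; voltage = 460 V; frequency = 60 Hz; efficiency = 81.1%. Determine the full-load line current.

P_out = 35 × 746 = 26110 W
P_in = P_out / η = 26110 / 0.811 = 32195 W
I_L = P_in / (√3·V_L·cosφ) = 32195 / (1.732 × 460 × 0.88) = 45.9 A

45.9 A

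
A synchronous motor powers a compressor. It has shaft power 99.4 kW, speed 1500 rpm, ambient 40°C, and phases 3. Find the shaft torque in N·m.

ω = 2π × 1500/60 = 157.1 rad/s
τ = P/ω = 99400/157.1 = 633 N·m

633 N·m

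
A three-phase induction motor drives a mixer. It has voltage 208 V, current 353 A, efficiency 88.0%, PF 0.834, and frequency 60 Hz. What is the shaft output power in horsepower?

P_in = √3·V·I·cosφ = 1.732 × 208 × 353 × 0.834 = 106060 W
P_out = η·P_in = 0.88 × 106060 = 93333 W
= 93333/746 = 125 HP

125 HP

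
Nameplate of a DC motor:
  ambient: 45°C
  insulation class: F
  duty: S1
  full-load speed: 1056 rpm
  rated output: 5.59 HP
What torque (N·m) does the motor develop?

P_out = 5.59 × 746 = 4170 W
ω = 2π × 1056/60 = 110.6 rad/s
τ = P_out/ω = 4170/110.6 = 37.7 N·m

37.7 N·m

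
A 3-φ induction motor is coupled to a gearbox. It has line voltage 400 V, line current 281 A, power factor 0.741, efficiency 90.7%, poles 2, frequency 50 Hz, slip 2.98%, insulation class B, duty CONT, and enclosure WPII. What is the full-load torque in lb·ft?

P_in = √3·V·I·cosφ = 1.732 × 400 × 281 × 0.741 = 144256 W
P_out = η·P_in = 0.907 × 144256 = 130840 W
n_s = 120×50/2 = 3000 rpm; n = 3000×(1−0.0298) = 2911 rpm
ω = 2π×2911/60 = 304.8 rad/s
τ = P_out/ω = 130840/304.8 = 429.3 N·m
In lb·ft: 429.3/1.356 = 317 lb·ft

317 lb·ft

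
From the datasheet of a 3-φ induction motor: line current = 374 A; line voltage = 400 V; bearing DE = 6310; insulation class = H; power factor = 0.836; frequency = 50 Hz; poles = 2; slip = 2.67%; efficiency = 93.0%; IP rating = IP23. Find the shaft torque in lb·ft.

486 lb·ft

P_in = √3·V·I·cosφ = 1.732 × 400 × 374 × 0.836 = 216614 W
P_out = η·P_in = 0.93 × 216614 = 201451 W
n_s = 120×50/2 = 3000 rpm; n = 3000×(1−0.0267) = 2920 rpm
ω = 2π×2920/60 = 305.8 rad/s
τ = P_out/ω = 201451/305.8 = 658.8 N·m
In lb·ft: 658.8/1.356 = 486 lb·ft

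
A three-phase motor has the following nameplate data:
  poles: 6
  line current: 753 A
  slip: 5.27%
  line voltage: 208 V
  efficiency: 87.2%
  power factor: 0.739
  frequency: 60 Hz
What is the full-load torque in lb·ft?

P_in = √3·V·I·cosφ = 1.732 × 208 × 753 × 0.739 = 200471 W
P_out = η·P_in = 0.872 × 200471 = 174811 W
n_s = 120×60/6 = 1200 rpm; n = 1200×(1−0.0527) = 1137 rpm
ω = 2π×1137/60 = 119.1 rad/s
τ = P_out/ω = 174811/119.1 = 1468 N·m
In lb·ft: 1468/1.356 = 1080 lb·ft

1080 lb·ft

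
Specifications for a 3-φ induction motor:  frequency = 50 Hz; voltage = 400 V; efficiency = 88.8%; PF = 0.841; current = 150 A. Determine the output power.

P_in = √3·V·I·cosφ = 1.732 × 400 × 150 × 0.841 = 87397 W
P_out = η·P_in = 0.888 × 87397 = 77609 W

77.6 kW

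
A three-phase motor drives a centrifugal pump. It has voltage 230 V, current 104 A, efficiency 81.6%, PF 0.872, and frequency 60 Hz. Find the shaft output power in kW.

29.5 kW

P_in = √3·V·I·cosφ = 1.732 × 230 × 104 × 0.872 = 36126 W
P_out = η·P_in = 0.816 × 36126 = 29479 W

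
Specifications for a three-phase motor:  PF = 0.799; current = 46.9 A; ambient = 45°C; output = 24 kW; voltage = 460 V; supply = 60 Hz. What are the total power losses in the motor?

5.86 kW

P_in = √3·V·I·cosφ = 1.732×460×46.9×0.799 = 29856 W
P_out = 24000 W
Losses = P_in − P_out = 29856 − 24000 = 5856 W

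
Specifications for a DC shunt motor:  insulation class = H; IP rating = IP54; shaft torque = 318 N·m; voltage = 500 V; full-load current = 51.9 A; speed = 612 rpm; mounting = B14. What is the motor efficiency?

78.5 %

ω = 2π × 612/60 = 64.09 rad/s; P_out = τω = 318 × 64.09 = 20381 W
P_in = V·I = 500 × 51.9 = 25950 W
η = P_out / P_in = 20381 / 25950 = 0.785 = 78.5%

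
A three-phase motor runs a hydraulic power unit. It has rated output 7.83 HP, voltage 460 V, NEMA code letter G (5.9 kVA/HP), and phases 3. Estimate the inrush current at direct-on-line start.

S_LR = 5.9 × 7.83 = 46.197 kVA
I_LR = S_LR/(√3·V_L) = 46197/(1.732×460) = 58 A

58 A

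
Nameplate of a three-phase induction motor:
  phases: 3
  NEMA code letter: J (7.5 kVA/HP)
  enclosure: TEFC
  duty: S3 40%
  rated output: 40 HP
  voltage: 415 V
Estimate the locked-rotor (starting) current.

417 A

S_LR = 7.5 × 40 = 300 kVA
I_LR = S_LR/(√3·V_L) = 300000/(1.732×415) = 417 A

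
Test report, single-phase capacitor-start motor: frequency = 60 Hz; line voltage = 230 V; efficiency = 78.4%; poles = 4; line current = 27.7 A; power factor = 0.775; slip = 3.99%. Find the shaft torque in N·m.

21.4 N·m

P_in = V·I·cosφ = 230 × 27.7 × 0.775 = 4938 W
P_out = η·P_in = 0.784 × 4938 = 3871 W
n_s = 120×60/4 = 1800 rpm; n = 1800×(1−0.0399) = 1728 rpm
ω = 2π×1728/60 = 181 rad/s
τ = P_out/ω = 3871/181 = 21.4 N·m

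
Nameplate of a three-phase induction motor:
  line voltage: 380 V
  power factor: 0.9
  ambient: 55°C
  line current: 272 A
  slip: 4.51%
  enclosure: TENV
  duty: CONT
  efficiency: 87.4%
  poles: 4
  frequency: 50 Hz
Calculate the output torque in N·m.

939 N·m

P_in = √3·V·I·cosφ = 1.732 × 380 × 272 × 0.9 = 161118 W
P_out = η·P_in = 0.874 × 161118 = 140817 W
n_s = 120×50/4 = 1500 rpm; n = 1500×(1−0.0451) = 1432 rpm
ω = 2π×1432/60 = 150 rad/s
τ = P_out/ω = 140817/150 = 939 N·m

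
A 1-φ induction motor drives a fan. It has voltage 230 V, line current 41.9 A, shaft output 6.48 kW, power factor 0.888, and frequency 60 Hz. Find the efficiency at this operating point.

P_out = 6.48 kW = 6480 W
P_in = V·I·cosφ = 230 × 41.9 × 0.888 = 8558 W
η = P_out / P_in = 6480 / 8558 = 0.757 = 75.7%

75.7 %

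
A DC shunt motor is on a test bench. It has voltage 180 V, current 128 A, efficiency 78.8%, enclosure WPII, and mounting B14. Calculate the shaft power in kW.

P_in = V·I = 180 × 128 = 23040 W
P_out = η·P_in = 0.788 × 23040 = 18156 W

18.2 kW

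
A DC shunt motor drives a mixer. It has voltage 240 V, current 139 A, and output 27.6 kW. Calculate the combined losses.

5760 W

P_in = V·I = 240×139 = 33360 W
P_out = 27600 W
Losses = P_in − P_out = 33360 − 27600 = 5760 W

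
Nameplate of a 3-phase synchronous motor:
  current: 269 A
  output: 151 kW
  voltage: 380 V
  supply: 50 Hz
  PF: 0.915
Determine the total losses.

11000 W

P_in = √3·V·I·cosφ = 1.732×380×269×0.915 = 161996 W
P_out = 151000 W
Losses = P_in − P_out = 161996 − 151000 = 10996 W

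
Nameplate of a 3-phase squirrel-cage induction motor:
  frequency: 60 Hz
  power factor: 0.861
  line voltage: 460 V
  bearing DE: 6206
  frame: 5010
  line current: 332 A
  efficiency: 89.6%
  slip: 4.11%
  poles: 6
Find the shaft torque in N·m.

P_in = √3·V·I·cosφ = 1.732 × 460 × 332 × 0.861 = 227744 W
P_out = η·P_in = 0.896 × 227744 = 204059 W
n_s = 120×60/6 = 1200 rpm; n = 1200×(1−0.0411) = 1151 rpm
ω = 2π×1151/60 = 120.5 rad/s
τ = P_out/ω = 204059/120.5 = 1690 N·m

1690 N·m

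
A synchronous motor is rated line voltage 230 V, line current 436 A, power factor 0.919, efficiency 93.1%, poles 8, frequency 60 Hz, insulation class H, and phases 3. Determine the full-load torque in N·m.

1580 N·m

P_in = √3·V·I·cosφ = 1.732 × 230 × 436 × 0.919 = 159616 W
P_out = η·P_in = 0.931 × 159616 = 148602 W
n = n_s = 120×60/8 = 900 rpm (synchronous)
ω = 2π×900/60 = 94.25 rad/s
τ = P_out/ω = 148602/94.25 = 1580 N·m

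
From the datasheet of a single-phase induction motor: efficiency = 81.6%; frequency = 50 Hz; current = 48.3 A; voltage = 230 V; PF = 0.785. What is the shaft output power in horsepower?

P_in = V·I·cosφ = 230 × 48.3 × 0.785 = 8721 W
P_out = η·P_in = 0.816 × 8721 = 7116 W
= 7116/746 = 9.54 HP

9.54 HP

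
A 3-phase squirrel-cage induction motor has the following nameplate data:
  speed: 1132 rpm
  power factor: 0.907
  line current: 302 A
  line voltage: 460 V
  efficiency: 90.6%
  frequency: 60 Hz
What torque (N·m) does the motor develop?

P_in = √3·V·I·cosφ = 1.732 × 460 × 302 × 0.907 = 218233 W
P_out = η·P_in = 0.906 × 218233 = 197719 W
n = 1132 rpm
ω = 2π×1132/60 = 118.5 rad/s
τ = P_out/ω = 197719/118.5 = 1670 N·m

1670 N·m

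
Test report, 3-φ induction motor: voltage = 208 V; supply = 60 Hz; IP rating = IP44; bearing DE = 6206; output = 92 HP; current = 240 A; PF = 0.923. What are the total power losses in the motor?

P_in = √3·V·I·cosφ = 1.732×208×240×0.923 = 79804 W
P_out = 92×746 = 68632 W
Losses = P_in − P_out = 79804 − 68632 = 11172 W

11200 W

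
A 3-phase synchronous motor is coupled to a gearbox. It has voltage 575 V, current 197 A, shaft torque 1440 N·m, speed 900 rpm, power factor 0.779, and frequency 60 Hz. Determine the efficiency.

88.8 %

ω = 2π × 900/60 = 94.25 rad/s; P_out = τω = 1440 × 94.25 = 135720 W
P_in = √3·V_L·I_L·cosφ = 1.732 × 575 × 197 × 0.779 = 152834 W
η = P_out / P_in = 135720 / 152834 = 0.888 = 88.8%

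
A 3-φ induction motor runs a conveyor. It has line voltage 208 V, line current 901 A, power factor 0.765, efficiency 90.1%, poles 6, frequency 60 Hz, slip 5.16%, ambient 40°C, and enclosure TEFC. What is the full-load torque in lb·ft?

1380 lb·ft

P_in = √3·V·I·cosφ = 1.732 × 208 × 901 × 0.765 = 248312 W
P_out = η·P_in = 0.901 × 248312 = 223729 W
n_s = 120×60/6 = 1200 rpm; n = 1200×(1−0.0516) = 1138 rpm
ω = 2π×1138/60 = 119.2 rad/s
τ = P_out/ω = 223729/119.2 = 1877 N·m
In lb·ft: 1877/1.356 = 1380 lb·ft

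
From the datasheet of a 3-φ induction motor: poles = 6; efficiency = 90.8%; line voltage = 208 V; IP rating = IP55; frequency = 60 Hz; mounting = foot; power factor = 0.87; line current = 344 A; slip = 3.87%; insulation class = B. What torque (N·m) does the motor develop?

P_in = √3·V·I·cosφ = 1.732 × 208 × 344 × 0.87 = 107817 W
P_out = η·P_in = 0.908 × 107817 = 97898 W
n_s = 120×60/6 = 1200 rpm; n = 1200×(1−0.0387) = 1154 rpm
ω = 2π×1154/60 = 120.8 rad/s
τ = P_out/ω = 97898/120.8 = 810 N·m

810 N·m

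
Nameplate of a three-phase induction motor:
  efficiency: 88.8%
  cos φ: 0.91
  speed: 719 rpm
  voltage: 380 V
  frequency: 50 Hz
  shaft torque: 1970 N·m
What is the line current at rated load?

279 A

ω = 2π×719/60 = 75.29 rad/s; P_out = τω = 1970 × 75.29 = 148321 W
P_in = P_out / η = 148321 / 0.888 = 167028 W
I_L = P_in / (√3·V_L·cosφ) = 167028 / (1.732 × 380 × 0.91) = 279 A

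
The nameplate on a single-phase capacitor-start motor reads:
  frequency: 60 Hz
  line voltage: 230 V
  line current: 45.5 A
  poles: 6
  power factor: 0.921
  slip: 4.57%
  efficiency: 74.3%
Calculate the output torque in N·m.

P_in = V·I·cosφ = 230 × 45.5 × 0.921 = 9638 W
P_out = η·P_in = 0.743 × 9638 = 7161 W
n_s = 120×60/6 = 1200 rpm; n = 1200×(1−0.0457) = 1145 rpm
ω = 2π×1145/60 = 119.9 rad/s
τ = P_out/ω = 7161/119.9 = 59.7 N·m

59.7 N·m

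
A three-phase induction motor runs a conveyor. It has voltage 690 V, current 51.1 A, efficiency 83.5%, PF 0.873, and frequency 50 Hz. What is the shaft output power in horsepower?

59.7 HP

P_in = √3·V·I·cosφ = 1.732 × 690 × 51.1 × 0.873 = 53313 W
P_out = η·P_in = 0.835 × 53313 = 44516 W
= 44516/746 = 59.7 HP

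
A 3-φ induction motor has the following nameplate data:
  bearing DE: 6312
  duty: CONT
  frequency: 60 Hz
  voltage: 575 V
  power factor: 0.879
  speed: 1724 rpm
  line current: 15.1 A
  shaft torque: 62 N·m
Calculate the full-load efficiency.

ω = 2π × 1724/60 = 180.5 rad/s; P_out = τω = 62 × 180.5 = 11191 W
P_in = √3·V_L·I_L·cosφ = 1.732 × 575 × 15.1 × 0.879 = 13218 W
η = P_out / P_in = 11191 / 13218 = 0.847 = 84.7%

84.7 %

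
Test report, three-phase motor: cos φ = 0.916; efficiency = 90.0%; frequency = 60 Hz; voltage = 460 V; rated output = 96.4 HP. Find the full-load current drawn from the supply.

P_out = 96.4 × 746 = 71914 W
P_in = P_out / η = 71914 / 0.900 = 79904 W
I_L = P_in / (√3·V_L·cosφ) = 79904 / (1.732 × 460 × 0.916) = 109 A

109 A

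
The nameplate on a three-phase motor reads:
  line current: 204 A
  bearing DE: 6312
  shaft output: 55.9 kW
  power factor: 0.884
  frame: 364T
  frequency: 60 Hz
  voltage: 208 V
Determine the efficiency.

P_out = 55.9 kW = 55900 W
P_in = √3·V_L·I_L·cosφ = 1.732 × 208 × 204 × 0.884 = 64967 W
η = P_out / P_in = 55900 / 64967 = 0.860 = 86.0%

86.0 %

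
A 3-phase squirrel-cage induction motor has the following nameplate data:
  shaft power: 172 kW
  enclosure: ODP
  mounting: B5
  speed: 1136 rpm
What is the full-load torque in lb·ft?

ω = 2π × 1136/60 = 119 rad/s
τ = P/ω = 172000/119 = 1445 N·m
In lb·ft: 1445/1.356 = 1070 lb·ft

1070 lb·ft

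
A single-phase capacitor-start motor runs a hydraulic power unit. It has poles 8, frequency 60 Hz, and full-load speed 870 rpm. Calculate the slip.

3.33 %

n_s = 120f/p = 120×60/8 = 900 rpm
s = (n_s − n)/n_s = (900 − 870)/900 = 0.0333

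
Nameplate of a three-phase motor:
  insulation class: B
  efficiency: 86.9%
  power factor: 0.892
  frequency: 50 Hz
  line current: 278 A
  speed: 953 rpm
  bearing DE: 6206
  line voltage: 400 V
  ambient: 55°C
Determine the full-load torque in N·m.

1500 N·m

P_in = √3·V·I·cosφ = 1.732 × 400 × 278 × 0.892 = 171798 W
P_out = η·P_in = 0.869 × 171798 = 149292 W
n = 953 rpm
ω = 2π×953/60 = 99.8 rad/s
τ = P_out/ω = 149292/99.8 = 1500 N·m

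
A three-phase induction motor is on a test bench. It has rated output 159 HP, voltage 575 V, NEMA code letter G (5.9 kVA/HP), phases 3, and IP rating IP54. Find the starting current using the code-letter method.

942 A

S_LR = 5.9 × 159 = 938.1 kVA
I_LR = S_LR/(√3·V_L) = 938100/(1.732×575) = 942 A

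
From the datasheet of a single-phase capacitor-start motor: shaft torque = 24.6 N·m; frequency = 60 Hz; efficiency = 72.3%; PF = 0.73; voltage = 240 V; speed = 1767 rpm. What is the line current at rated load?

35.9 A

ω = 2π×1767/60 = 185 rad/s; P_out = τω = 24.6 × 185 = 4551 W
P_in = P_out / η = 4551 / 0.723 = 6295 W
I = P_in / (V·cosφ) = 6295 / (240 × 0.73) = 35.9 A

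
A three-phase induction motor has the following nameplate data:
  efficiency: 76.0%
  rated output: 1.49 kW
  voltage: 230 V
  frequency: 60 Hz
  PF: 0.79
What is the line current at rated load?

P_out = 1.49 kW = 1490 W
P_in = P_out / η = 1490 / 0.760 = 1961 W
I_L = P_in / (√3·V_L·cosφ) = 1961 / (1.732 × 230 × 0.79) = 6.23 A

6.23 A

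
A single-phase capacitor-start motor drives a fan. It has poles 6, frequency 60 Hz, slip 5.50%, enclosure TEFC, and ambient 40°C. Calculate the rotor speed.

1134 rpm

n_s = 120f/p = 120×60/6 = 1200 rpm
n = n_s(1 − s) = 1200 × (1 − 0.055) = 1134 rpm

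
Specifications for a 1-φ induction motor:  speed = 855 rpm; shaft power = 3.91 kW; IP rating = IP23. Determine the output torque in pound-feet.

ω = 2π × 855/60 = 89.54 rad/s
τ = P/ω = 3910/89.54 = 43.67 N·m
In lb·ft: 43.67/1.356 = 32.2 lb·ft

32.2 lb·ft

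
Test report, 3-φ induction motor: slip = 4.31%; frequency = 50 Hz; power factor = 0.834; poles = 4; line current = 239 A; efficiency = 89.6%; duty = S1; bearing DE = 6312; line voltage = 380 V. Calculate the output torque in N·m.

782 N·m

P_in = √3·V·I·cosφ = 1.732 × 380 × 239 × 0.834 = 131188 W
P_out = η·P_in = 0.896 × 131188 = 117544 W
n_s = 120×50/4 = 1500 rpm; n = 1500×(1−0.0431) = 1435 rpm
ω = 2π×1435/60 = 150.3 rad/s
τ = P_out/ω = 117544/150.3 = 782 N·m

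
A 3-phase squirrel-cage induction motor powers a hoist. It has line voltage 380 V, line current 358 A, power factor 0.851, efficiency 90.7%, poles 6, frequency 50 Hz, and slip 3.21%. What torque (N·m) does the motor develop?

P_in = √3·V·I·cosφ = 1.732 × 380 × 358 × 0.851 = 200514 W
P_out = η·P_in = 0.907 × 200514 = 181866 W
n_s = 120×50/6 = 1000 rpm; n = 1000×(1−0.0321) = 968 rpm
ω = 2π×968/60 = 101.4 rad/s
τ = P_out/ω = 181866/101.4 = 1790 N·m

1790 N·m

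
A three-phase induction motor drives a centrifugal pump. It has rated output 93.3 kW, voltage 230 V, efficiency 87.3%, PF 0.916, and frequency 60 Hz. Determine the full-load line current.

293 A

P_out = 93.3 kW = 93300 W
P_in = P_out / η = 93300 / 0.873 = 106873 W
I_L = P_in / (√3·V_L·cosφ) = 106873 / (1.732 × 230 × 0.916) = 293 A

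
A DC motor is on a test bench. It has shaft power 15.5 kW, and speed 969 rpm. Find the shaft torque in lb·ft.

ω = 2π × 969/60 = 101.5 rad/s
τ = P/ω = 15500/101.5 = 152.7 N·m
In lb·ft: 152.7/1.356 = 113 lb·ft

113 lb·ft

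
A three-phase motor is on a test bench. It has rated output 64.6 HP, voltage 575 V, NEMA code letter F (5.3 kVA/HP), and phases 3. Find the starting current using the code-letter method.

344 A

S_LR = 5.3 × 64.6 = 342.38 kVA
I_LR = S_LR/(√3·V_L) = 342380/(1.732×575) = 344 A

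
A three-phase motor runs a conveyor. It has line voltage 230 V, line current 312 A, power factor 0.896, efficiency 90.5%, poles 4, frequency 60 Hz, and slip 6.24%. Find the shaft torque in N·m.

P_in = √3·V·I·cosφ = 1.732 × 230 × 312 × 0.896 = 111362 W
P_out = η·P_in = 0.905 × 111362 = 100783 W
n_s = 120×60/4 = 1800 rpm; n = 1800×(1−0.0624) = 1688 rpm
ω = 2π×1688/60 = 176.8 rad/s
τ = P_out/ω = 100783/176.8 = 570 N·m

570 N·m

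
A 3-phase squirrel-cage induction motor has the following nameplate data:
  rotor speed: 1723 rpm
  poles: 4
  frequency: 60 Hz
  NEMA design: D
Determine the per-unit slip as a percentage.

4.3 %

n_s = 120f/p = 120×60/4 = 1800 rpm
s = (n_s − n)/n_s = (1800 − 1723)/1800 = 0.0428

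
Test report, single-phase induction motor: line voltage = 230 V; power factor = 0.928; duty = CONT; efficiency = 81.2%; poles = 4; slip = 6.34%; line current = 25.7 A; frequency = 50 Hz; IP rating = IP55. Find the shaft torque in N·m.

P_in = V·I·cosφ = 230 × 25.7 × 0.928 = 5485 W
P_out = η·P_in = 0.812 × 5485 = 4454 W
n_s = 120×50/4 = 1500 rpm; n = 1500×(1−0.0634) = 1405 rpm
ω = 2π×1405/60 = 147.1 rad/s
τ = P_out/ω = 4454/147.1 = 30.3 N·m

30.3 N·m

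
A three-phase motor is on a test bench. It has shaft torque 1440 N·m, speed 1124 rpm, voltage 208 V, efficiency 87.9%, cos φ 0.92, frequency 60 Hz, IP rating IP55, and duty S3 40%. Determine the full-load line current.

ω = 2π×1124/60 = 117.7 rad/s; P_out = τω = 1440 × 117.7 = 169488 W
P_in = P_out / η = 169488 / 0.879 = 192819 W
I_L = P_in / (√3·V_L·cosφ) = 192819 / (1.732 × 208 × 0.92) = 582 A

582 A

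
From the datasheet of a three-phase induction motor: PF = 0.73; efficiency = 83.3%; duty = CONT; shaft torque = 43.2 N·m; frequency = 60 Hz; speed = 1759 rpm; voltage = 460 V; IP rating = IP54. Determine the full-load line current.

16.4 A

ω = 2π×1759/60 = 184.2 rad/s; P_out = τω = 43.2 × 184.2 = 7957 W
P_in = P_out / η = 7957 / 0.833 = 9552 W
I_L = P_in / (√3·V_L·cosφ) = 9552 / (1.732 × 460 × 0.73) = 16.4 A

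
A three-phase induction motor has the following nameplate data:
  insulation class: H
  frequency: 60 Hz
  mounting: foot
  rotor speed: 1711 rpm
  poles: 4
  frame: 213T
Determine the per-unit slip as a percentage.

4.94 %

n_s = 120f/p = 120×60/4 = 1800 rpm
s = (n_s − n)/n_s = (1800 − 1711)/1800 = 0.0494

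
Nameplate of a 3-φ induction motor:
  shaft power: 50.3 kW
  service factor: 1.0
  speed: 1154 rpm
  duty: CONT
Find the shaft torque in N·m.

416 N·m

ω = 2π × 1154/60 = 120.8 rad/s
τ = P/ω = 50300/120.8 = 416 N·m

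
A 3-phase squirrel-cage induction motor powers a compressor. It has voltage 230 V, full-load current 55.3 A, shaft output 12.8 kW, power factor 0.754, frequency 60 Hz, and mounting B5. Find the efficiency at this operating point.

P_out = 12.8 kW = 12800 W
P_in = √3·V_L·I_L·cosφ = 1.732 × 230 × 55.3 × 0.754 = 16610 W
η = P_out / P_in = 12800 / 16610 = 0.771 = 77.1%

77.1 %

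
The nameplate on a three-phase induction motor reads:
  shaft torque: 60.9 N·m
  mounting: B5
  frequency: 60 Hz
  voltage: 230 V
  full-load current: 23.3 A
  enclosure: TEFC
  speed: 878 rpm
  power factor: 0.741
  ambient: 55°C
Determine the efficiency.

81.4 %

ω = 2π × 878/60 = 91.94 rad/s; P_out = τω = 60.9 × 91.94 = 5599 W
P_in = √3·V_L·I_L·cosφ = 1.732 × 230 × 23.3 × 0.741 = 6878 W
η = P_out / P_in = 5599 / 6878 = 0.814 = 81.4%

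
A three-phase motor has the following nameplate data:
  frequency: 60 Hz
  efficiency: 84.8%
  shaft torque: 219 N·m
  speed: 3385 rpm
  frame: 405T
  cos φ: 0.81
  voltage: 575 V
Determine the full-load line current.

ω = 2π×3385/60 = 354.5 rad/s; P_out = τω = 219 × 354.5 = 77636 W
P_in = P_out / η = 77636 / 0.848 = 91552 W
I_L = P_in / (√3·V_L·cosφ) = 91552 / (1.732 × 575 × 0.81) = 113 A

113 A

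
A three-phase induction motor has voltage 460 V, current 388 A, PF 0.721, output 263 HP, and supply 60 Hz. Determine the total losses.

26700 W

P_in = √3·V·I·cosφ = 1.732×460×388×0.721 = 222881 W
P_out = 263×746 = 196198 W
Losses = P_in − P_out = 222881 − 196198 = 26683 W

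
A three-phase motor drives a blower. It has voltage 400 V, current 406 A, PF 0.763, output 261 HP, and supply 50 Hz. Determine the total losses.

19.9 kW

P_in = √3·V·I·cosφ = 1.732×400×406×0.763 = 214614 W
P_out = 261×746 = 194706 W
Losses = P_in − P_out = 214614 − 194706 = 19908 W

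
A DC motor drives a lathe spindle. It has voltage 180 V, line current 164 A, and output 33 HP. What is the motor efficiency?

83.4 %

P_out = 33 × 746 = 24618 W
P_in = V·I = 180 × 164 = 29520 W
η = P_out / P_in = 24618 / 29520 = 0.834 = 83.4%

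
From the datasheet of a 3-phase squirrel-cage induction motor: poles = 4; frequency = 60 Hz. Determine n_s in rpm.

1800 rpm

n_s = 120f/p = 120×60/4 = 1800 rpm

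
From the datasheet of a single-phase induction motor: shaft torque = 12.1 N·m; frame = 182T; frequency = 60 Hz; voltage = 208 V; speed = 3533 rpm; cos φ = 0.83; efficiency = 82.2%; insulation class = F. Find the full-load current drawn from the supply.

31.5 A

ω = 2π×3533/60 = 370 rad/s; P_out = τω = 12.1 × 370 = 4477 W
P_in = P_out / η = 4477 / 0.822 = 5446 W
I = P_in / (V·cosφ) = 5446 / (208 × 0.83) = 31.5 A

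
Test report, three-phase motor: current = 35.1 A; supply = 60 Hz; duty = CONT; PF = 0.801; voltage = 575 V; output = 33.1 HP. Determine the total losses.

P_in = √3·V·I·cosφ = 1.732×575×35.1×0.801 = 28000 W
P_out = 33.1×746 = 24693 W
Losses = P_in − P_out = 28000 − 24693 = 3307 W

3.31 kW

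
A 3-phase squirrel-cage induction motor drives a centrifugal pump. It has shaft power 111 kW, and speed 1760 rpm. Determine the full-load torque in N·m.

602 N·m

ω = 2π × 1760/60 = 184.3 rad/s
τ = P/ω = 111000/184.3 = 602 N·m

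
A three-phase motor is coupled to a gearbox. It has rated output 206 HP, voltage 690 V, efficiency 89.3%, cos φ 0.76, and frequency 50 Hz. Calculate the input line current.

P_out = 206 × 746 = 153676 W
P_in = P_out / η = 153676 / 0.893 = 172090 W
I_L = P_in / (√3·V_L·cosφ) = 172090 / (1.732 × 690 × 0.76) = 189 A

189 A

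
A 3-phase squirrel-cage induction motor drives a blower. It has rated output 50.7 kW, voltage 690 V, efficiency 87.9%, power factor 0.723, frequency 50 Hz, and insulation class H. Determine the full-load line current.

66.8 A

P_out = 50.7 kW = 50700 W
P_in = P_out / η = 50700 / 0.879 = 57679 W
I_L = P_in / (√3·V_L·cosφ) = 57679 / (1.732 × 690 × 0.723) = 66.8 A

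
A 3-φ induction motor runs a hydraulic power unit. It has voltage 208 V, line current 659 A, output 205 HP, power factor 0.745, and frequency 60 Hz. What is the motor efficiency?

P_out = 205 × 746 = 152930 W
P_in = √3·V_L·I_L·cosφ = 1.732 × 208 × 659 × 0.745 = 176869 W
η = P_out / P_in = 152930 / 176869 = 0.865 = 86.5%

86.5 %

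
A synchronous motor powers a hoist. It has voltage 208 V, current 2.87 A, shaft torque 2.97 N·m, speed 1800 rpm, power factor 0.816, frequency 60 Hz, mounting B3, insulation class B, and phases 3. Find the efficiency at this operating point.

ω = 2π × 1800/60 = 188.5 rad/s; P_out = τω = 2.97 × 188.5 = 560 W
P_in = √3·V_L·I_L·cosφ = 1.732 × 208 × 2.87 × 0.816 = 844 W
η = P_out / P_in = 560 / 844 = 0.664 = 66.4%

66.4 %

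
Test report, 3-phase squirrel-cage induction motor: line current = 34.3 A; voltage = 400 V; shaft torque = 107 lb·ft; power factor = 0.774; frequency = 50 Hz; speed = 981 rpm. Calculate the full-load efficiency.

τ = 107 lb·ft × 1.356 = 145.1 N·m
ω = 2π × 981/60 = 102.7 rad/s; P_out = τω = 145.1 × 102.7 = 14902 W
P_in = √3·V_L·I_L·cosφ = 1.732 × 400 × 34.3 × 0.774 = 18393 W
η = P_out / P_in = 14902 / 18393 = 0.810 = 81.0%

81.0 %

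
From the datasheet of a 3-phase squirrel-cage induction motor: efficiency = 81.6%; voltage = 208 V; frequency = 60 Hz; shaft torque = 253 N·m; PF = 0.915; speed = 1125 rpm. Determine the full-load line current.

ω = 2π×1125/60 = 117.8 rad/s; P_out = τω = 253 × 117.8 = 29803 W
P_in = P_out / η = 29803 / 0.816 = 36523 W
I_L = P_in / (√3·V_L·cosφ) = 36523 / (1.732 × 208 × 0.915) = 111 A

111 A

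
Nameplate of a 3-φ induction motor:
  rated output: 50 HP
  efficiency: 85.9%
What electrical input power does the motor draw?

43.4 kW

P_out = 50 × 746 = 37300 W
P_in = P_out/η = 37300/0.859 = 43423 W = 43.4 kW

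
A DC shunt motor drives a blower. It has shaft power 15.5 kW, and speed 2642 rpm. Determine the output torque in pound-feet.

ω = 2π × 2642/60 = 276.7 rad/s
τ = P/ω = 15500/276.7 = 56.02 N·m
In lb·ft: 56.02/1.356 = 41.3 lb·ft

41.3 lb·ft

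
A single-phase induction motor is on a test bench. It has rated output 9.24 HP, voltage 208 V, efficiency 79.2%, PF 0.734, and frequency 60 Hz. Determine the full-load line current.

57 A

P_out = 9.24 × 746 = 6893 W
P_in = P_out / η = 6893 / 0.792 = 8703 W
I = P_in / (V·cosφ) = 8703 / (208 × 0.734) = 57 A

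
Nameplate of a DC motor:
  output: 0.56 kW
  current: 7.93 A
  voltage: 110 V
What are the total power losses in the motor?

P_in = V·I = 110×7.93 = 872 W
P_out = 560 W
Losses = P_in − P_out = 872 − 560 = 312 W

312 W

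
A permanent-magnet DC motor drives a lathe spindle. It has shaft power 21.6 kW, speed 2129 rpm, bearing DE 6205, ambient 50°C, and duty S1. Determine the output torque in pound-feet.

ω = 2π × 2129/60 = 222.9 rad/s
τ = P/ω = 21600/222.9 = 96.9 N·m
In lb·ft: 96.9/1.356 = 71.5 lb·ft

71.5 lb·ft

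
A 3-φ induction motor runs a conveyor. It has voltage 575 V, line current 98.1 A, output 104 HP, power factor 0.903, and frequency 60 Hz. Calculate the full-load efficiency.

P_out = 104 × 746 = 77584 W
P_in = √3·V_L·I_L·cosφ = 1.732 × 575 × 98.1 × 0.903 = 88221 W
η = P_out / P_in = 77584 / 88221 = 0.879 = 87.9%

87.9 %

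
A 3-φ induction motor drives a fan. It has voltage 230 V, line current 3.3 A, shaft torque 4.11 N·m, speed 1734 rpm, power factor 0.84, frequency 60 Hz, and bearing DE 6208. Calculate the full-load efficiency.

ω = 2π × 1734/60 = 181.6 rad/s; P_out = τω = 4.11 × 181.6 = 746 W
P_in = √3·V_L·I_L·cosφ = 1.732 × 230 × 3.3 × 0.84 = 1104 W
η = P_out / P_in = 746 / 1104 = 0.676 = 67.6%

67.6 %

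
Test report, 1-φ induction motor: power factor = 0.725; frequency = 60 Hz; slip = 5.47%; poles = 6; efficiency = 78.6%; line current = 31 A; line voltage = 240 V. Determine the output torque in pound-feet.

26.3 lb·ft

P_in = V·I·cosφ = 240 × 31 × 0.725 = 5394 W
P_out = η·P_in = 0.786 × 5394 = 4240 W
n_s = 120×60/6 = 1200 rpm; n = 1200×(1−0.0547) = 1134 rpm
ω = 2π×1134/60 = 118.8 rad/s
τ = P_out/ω = 4240/118.8 = 35.69 N·m
In lb·ft: 35.69/1.356 = 26.3 lb·ft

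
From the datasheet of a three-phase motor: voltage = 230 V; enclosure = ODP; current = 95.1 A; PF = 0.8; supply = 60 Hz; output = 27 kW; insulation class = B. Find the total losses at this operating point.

P_in = √3·V·I·cosφ = 1.732×230×95.1×0.8 = 30307 W
P_out = 27000 W
Losses = P_in − P_out = 30307 − 27000 = 3307 W

3.31 kW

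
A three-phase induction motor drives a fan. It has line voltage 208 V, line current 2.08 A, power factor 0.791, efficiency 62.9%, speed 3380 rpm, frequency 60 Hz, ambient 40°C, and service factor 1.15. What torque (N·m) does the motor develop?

P_in = √3·V·I·cosφ = 1.732 × 208 × 2.08 × 0.791 = 593 W
P_out = η·P_in = 0.629 × 593 = 373 W
n = 3380 rpm
ω = 2π×3380/60 = 354 rad/s
τ = P_out/ω = 373/354 = 1.05 N·m

1.05 N·m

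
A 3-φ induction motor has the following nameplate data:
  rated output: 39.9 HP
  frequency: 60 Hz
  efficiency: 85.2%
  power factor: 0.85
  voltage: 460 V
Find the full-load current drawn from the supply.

51.6 A

P_out = 39.9 × 746 = 29765 W
P_in = P_out / η = 29765 / 0.852 = 34935 W
I_L = P_in / (√3·V_L·cosφ) = 34935 / (1.732 × 460 × 0.85) = 51.6 A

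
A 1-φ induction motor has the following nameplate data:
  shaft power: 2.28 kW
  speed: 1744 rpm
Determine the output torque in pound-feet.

9.21 lb·ft

ω = 2π × 1744/60 = 182.6 rad/s
τ = P/ω = 2280/182.6 = 12.49 N·m
In lb·ft: 12.49/1.356 = 9.21 lb·ft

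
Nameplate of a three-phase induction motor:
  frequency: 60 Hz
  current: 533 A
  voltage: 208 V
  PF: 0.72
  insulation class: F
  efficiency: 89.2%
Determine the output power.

P_in = √3·V·I·cosφ = 1.732 × 208 × 533 × 0.72 = 138252 W
P_out = η·P_in = 0.892 × 138252 = 123321 W

123 kW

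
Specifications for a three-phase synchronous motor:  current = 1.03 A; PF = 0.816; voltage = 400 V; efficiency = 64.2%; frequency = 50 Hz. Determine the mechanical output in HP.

0.501 HP

P_in = √3·V·I·cosφ = 1.732 × 400 × 1.03 × 0.816 = 582 W
P_out = η·P_in = 0.642 × 582 = 374 W
= 374/746 = 0.501 HP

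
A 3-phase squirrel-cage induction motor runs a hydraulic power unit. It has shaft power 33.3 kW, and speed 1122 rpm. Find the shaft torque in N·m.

ω = 2π × 1122/60 = 117.5 rad/s
τ = P/ω = 33300/117.5 = 283 N·m

283 N·m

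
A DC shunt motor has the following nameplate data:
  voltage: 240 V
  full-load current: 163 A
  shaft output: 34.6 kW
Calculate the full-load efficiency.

88.4 %

P_out = 34.6 kW = 34600 W
P_in = V·I = 240 × 163 = 39120 W
η = P_out / P_in = 34600 / 39120 = 0.884 = 88.4%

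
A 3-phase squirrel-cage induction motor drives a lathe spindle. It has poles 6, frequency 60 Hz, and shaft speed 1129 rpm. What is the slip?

5.92 %

n_s = 120f/p = 120×60/6 = 1200 rpm
s = (n_s − n)/n_s = (1200 − 1129)/1200 = 0.0592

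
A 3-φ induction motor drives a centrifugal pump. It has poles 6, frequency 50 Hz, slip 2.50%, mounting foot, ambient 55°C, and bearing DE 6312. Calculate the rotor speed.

975 rpm

n_s = 120f/p = 120×50/6 = 1000 rpm
n = n_s(1 − s) = 1000 × (1 − 0.025) = 975 rpm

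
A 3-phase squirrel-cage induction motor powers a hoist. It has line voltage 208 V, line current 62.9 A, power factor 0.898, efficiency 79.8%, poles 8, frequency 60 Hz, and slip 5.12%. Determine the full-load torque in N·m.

P_in = √3·V·I·cosφ = 1.732 × 208 × 62.9 × 0.898 = 20349 W
P_out = η·P_in = 0.798 × 20349 = 16239 W
n_s = 120×60/8 = 900 rpm; n = 900×(1−0.0512) = 854 rpm
ω = 2π×854/60 = 89.43 rad/s
τ = P_out/ω = 16239/89.43 = 182 N·m

182 N·m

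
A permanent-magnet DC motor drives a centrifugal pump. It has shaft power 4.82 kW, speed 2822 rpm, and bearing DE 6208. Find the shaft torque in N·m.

16.3 N·m

ω = 2π × 2822/60 = 295.5 rad/s
τ = P/ω = 4820/295.5 = 16.3 N·m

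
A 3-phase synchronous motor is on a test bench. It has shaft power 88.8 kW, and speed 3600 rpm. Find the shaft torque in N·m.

236 N·m

ω = 2π × 3600/60 = 377 rad/s
τ = P/ω = 88800/377 = 236 N·m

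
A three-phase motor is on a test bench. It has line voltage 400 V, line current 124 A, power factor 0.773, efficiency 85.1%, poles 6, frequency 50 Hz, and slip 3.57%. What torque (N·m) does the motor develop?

P_in = √3·V·I·cosφ = 1.732 × 400 × 124 × 0.773 = 66406 W
P_out = η·P_in = 0.851 × 66406 = 56512 W
n_s = 120×50/6 = 1000 rpm; n = 1000×(1−0.0357) = 964 rpm
ω = 2π×964/60 = 100.9 rad/s
τ = P_out/ω = 56512/100.9 = 560 N·m

560 N·m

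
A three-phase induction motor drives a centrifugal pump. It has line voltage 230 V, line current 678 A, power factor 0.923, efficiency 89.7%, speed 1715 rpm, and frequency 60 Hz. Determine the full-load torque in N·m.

1250 N·m

P_in = √3·V·I·cosφ = 1.732 × 230 × 678 × 0.923 = 249291 W
P_out = η·P_in = 0.897 × 249291 = 223614 W
n = 1715 rpm
ω = 2π×1715/60 = 179.6 rad/s
τ = P_out/ω = 223614/179.6 = 1250 N·m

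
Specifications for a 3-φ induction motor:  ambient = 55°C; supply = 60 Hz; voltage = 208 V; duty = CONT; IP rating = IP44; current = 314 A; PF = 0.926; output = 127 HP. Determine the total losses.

P_in = √3·V·I·cosφ = 1.732×208×314×0.926 = 104749 W
P_out = 127×746 = 94742 W
Losses = P_in − P_out = 104749 − 94742 = 10007 W

10 kW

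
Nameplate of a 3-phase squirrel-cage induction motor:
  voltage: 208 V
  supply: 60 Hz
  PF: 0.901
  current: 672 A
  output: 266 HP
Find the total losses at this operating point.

19700 W

P_in = √3·V·I·cosφ = 1.732×208×672×0.901 = 218125 W
P_out = 266×746 = 198436 W
Losses = P_in − P_out = 218125 − 198436 = 19689 W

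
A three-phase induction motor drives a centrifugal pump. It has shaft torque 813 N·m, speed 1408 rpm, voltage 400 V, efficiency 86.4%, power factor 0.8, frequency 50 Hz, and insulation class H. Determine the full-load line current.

ω = 2π×1408/60 = 147.4 rad/s; P_out = τω = 813 × 147.4 = 119836 W
P_in = P_out / η = 119836 / 0.864 = 138699 W
I_L = P_in / (√3·V_L·cosφ) = 138699 / (1.732 × 400 × 0.8) = 250 A

250 A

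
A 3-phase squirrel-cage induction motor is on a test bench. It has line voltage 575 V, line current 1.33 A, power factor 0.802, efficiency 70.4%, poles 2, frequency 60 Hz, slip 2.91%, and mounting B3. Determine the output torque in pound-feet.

1.51 lb·ft

P_in = √3·V·I·cosφ = 1.732 × 575 × 1.33 × 0.802 = 1062 W
P_out = η·P_in = 0.704 × 1062 = 748 W
n_s = 120×60/2 = 3600 rpm; n = 3600×(1−0.0291) = 3495 rpm
ω = 2π×3495/60 = 366 rad/s
τ = P_out/ω = 748/366 = 2.044 N·m
In lb·ft: 2.044/1.356 = 1.51 lb·ft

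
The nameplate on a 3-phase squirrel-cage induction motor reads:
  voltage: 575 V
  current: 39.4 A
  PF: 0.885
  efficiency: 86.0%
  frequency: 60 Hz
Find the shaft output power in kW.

29.9 kW

P_in = √3·V·I·cosφ = 1.732 × 575 × 39.4 × 0.885 = 34726 W
P_out = η·P_in = 0.86 × 34726 = 29864 W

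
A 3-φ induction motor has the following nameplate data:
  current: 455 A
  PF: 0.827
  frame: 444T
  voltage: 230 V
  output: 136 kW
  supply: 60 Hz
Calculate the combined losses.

P_in = √3·V·I·cosφ = 1.732×230×455×0.827 = 149897 W
P_out = 136000 W
Losses = P_in − P_out = 149897 − 136000 = 13897 W

13900 W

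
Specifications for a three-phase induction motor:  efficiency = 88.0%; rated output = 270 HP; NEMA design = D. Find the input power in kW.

229 kW

P_out = 270 × 746 = 201420 W
P_in = P_out/η = 201420/0.88 = 228886 W = 229 kW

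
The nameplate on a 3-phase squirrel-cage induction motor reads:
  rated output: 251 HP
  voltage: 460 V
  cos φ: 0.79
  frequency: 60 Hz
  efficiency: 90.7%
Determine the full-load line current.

P_out = 251 × 746 = 187246 W
P_in = P_out / η = 187246 / 0.907 = 206445 W
I_L = P_in / (√3·V_L·cosφ) = 206445 / (1.732 × 460 × 0.79) = 328 A

328 A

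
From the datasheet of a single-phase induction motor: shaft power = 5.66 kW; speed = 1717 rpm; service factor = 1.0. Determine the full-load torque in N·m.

ω = 2π × 1717/60 = 179.8 rad/s
τ = P/ω = 5660/179.8 = 31.5 N·m

31.5 N·m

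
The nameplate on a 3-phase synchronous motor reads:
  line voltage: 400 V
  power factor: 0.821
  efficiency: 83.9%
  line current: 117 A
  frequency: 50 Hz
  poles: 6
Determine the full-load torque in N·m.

P_in = √3·V·I·cosφ = 1.732 × 400 × 117 × 0.821 = 66548 W
P_out = η·P_in = 0.839 × 66548 = 55834 W
n = n_s = 120×50/6 = 1000 rpm (synchronous)
ω = 2π×1000/60 = 104.7 rad/s
τ = P_out/ω = 55834/104.7 = 533 N·m

533 N·m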